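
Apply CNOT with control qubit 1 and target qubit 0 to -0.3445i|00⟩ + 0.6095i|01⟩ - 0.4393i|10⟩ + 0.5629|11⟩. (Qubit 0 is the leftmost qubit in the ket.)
-0.3445i|00⟩ + 0.5629|01⟩ - 0.4393i|10⟩ + 0.6095i|11⟩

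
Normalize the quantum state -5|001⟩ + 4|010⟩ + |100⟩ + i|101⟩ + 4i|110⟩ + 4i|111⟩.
-1/√3|001⟩ + 0.4619|010⟩ + 0.1155|100⟩ + 0.1155i|101⟩ + 0.4619i|110⟩ + 0.4619i|111⟩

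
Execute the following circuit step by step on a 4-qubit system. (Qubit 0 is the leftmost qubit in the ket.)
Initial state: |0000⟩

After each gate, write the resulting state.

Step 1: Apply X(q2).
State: |0010⟩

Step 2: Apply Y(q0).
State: i|1010⟩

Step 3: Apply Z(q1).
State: i|1010⟩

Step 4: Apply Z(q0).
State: -i|1010⟩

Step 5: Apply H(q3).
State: -(1/√2)i|1010⟩ - (1/√2)i|1011⟩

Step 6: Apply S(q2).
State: 1/√2|1010⟩ + 1/√2|1011⟩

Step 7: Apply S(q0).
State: (1/√2)i|1010⟩ + (1/√2)i|1011⟩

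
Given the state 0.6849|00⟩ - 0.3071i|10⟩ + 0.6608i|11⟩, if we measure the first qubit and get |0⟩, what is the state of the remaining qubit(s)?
|0⟩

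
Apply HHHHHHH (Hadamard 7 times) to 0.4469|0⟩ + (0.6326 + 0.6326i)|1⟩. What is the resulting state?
(0.7633 + 0.4473i)|0⟩ + (-0.1313 - 0.4473i)|1⟩

H² = I, so H^7 = H: a single Hadamard. With (a, b) = (0.4469, (0.6326 + 0.6326i)), H gives ((a + b)/√2, (a − b)/√2) = ((0.7633 + 0.4473i), (-0.1313 - 0.4473i)).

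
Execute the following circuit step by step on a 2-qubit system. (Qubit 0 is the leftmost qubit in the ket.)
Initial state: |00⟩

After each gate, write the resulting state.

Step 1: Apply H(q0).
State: 1/√2|00⟩ + 1/√2|10⟩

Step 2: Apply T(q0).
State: 1/√2|00⟩ + (1/2 + (1/2)i)|10⟩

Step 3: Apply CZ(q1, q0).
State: 1/√2|00⟩ + (1/2 + (1/2)i)|10⟩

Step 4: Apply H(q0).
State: (0.8536 + (1/√8)i)|00⟩ + (0.1464 - (1/√8)i)|10⟩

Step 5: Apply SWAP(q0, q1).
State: (0.8536 + (1/√8)i)|00⟩ + (0.1464 - (1/√8)i)|01⟩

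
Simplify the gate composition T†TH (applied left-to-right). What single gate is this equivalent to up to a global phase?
H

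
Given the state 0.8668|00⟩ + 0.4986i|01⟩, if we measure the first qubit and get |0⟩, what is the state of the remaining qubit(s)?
0.8668|0⟩ + 0.4986i|1⟩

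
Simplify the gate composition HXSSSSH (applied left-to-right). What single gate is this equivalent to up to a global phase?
Z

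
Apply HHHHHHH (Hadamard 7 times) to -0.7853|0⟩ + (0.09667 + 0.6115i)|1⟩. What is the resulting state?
(-0.4869 + 0.4324i)|0⟩ + (-0.6236 - 0.4324i)|1⟩

H² = I, so H^7 = H: a single Hadamard. With (a, b) = (-0.7853, (0.09667 + 0.6115i)), H gives ((a + b)/√2, (a − b)/√2) = ((-0.4869 + 0.4324i), (-0.6236 - 0.4324i)).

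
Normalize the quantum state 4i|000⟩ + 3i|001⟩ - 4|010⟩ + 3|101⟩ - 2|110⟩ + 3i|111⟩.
0.504i|000⟩ + (1/√7)i|001⟩ - 0.504|010⟩ + 1/√7|101⟩ - 0.252|110⟩ + (1/√7)i|111⟩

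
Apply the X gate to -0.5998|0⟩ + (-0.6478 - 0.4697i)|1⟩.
(-0.6478 - 0.4697i)|0⟩ - 0.5998|1⟩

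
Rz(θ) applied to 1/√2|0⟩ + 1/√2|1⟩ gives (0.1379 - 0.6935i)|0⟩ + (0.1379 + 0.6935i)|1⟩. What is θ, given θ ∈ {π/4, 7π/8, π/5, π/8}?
7π/8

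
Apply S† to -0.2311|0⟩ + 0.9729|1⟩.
-0.2311|0⟩ - 0.9729i|1⟩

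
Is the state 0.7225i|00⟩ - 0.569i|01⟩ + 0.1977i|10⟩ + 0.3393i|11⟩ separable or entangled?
Entangled

Writing the state as a|00⟩ + b|01⟩ + c|10⟩ + d|11⟩, it is a product state iff ad − bc = 0.
Here (a, b, c, d) = (0.7225i, -0.569i, 0.1977i, 0.3393i): ad − bc = (0.7225i)(0.3393i) − (-0.569i)(0.1977i) = -0.3576 ≠ 0, so the state is entangled.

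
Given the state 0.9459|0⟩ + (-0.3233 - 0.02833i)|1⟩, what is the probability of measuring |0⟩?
0.8947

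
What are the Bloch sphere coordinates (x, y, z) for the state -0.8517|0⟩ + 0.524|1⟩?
(-0.8926, 0, 0.4508)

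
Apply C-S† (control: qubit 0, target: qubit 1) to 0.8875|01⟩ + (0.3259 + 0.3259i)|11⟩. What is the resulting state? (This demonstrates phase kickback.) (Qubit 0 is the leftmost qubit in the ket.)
0.8875|01⟩ + (0.3259 - 0.3259i)|11⟩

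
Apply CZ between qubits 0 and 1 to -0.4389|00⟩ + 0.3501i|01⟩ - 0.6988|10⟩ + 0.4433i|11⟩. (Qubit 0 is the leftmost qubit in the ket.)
-0.4389|00⟩ + 0.3501i|01⟩ - 0.6988|10⟩ - 0.4433i|11⟩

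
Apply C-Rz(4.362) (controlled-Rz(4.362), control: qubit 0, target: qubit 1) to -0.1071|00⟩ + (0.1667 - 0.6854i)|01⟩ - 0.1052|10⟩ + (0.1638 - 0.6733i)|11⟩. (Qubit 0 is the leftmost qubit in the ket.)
-0.1071|00⟩ + (0.1667 - 0.6854i)|01⟩ + (0.06028 + 0.08621i)|10⟩ + (0.4579 + 0.5201i)|11⟩

C-Rz(4.362) leaves the control-|0⟩ kets |00⟩, |01⟩ unchanged and applies Rz(4.362) to qubit 1 on the control-|1⟩ pair (|10⟩, |11⟩).
Rz(4.362) = [[e^(−iθ/2), 0], [0, e^(iθ/2)]] with e^(±iθ/2) = cos(θ/2) ± i·sin(θ/2); θ = 4.362, cos(θ/2) ≈ -0.573034, sin(θ/2) ≈ 0.819531.
With a = amp(|10⟩) = -0.1052 and b = amp(|11⟩) = (0.1638 - 0.6733i):
new amp(|10⟩) = (-0.573034 - 0.819531i)·a = (0.06028 + 0.08621i)
new amp(|11⟩) = (-0.573034 + 0.819531i)·b = (0.4579 + 0.5201i)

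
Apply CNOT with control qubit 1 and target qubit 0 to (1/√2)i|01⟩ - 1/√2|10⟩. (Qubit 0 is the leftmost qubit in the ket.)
-1/√2|10⟩ + (1/√2)i|11⟩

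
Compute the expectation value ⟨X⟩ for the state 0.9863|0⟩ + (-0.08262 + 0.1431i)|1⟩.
-0.163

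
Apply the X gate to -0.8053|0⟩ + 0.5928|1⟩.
0.5928|0⟩ - 0.8053|1⟩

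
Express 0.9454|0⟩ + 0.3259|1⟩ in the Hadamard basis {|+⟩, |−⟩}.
0.8989|+⟩ + 0.4381|−⟩

With |ψ⟩ = α|0⟩ + β|1⟩, the Hadamard-basis coefficients are ⟨+|ψ⟩ = (α + β)/√2 and ⟨−|ψ⟩ = (α − β)/√2.
Here α = 0.9454, β = 0.3259: (α + β)/√2 = 0.8989, (α − β)/√2 = 0.4381.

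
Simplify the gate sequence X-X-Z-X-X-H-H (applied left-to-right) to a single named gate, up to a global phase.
Z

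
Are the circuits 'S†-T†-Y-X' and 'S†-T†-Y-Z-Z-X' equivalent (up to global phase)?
Yes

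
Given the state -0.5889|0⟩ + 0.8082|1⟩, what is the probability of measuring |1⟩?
0.6532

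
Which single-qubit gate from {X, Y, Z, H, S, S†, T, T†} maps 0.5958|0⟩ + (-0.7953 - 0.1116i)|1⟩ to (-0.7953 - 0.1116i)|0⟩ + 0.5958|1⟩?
X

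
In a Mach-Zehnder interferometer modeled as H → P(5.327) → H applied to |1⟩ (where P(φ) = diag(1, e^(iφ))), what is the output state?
(0.2117 + 0.4085i)|0⟩ + (0.7883 - 0.4085i)|1⟩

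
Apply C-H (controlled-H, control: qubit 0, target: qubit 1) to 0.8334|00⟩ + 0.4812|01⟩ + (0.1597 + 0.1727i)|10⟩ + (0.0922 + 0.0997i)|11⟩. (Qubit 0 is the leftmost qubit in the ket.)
0.8334|00⟩ + 0.4812|01⟩ + (0.1781 + 0.1926i)|10⟩ + (0.04773 + 0.05162i)|11⟩

C-H leaves the control-|0⟩ kets |00⟩, |01⟩ unchanged and applies H to qubit 1 on the control-|1⟩ pair (|10⟩, |11⟩).
H = [[1/√2, 1/√2], [1/√2, -1/√2]].
With a = amp(|10⟩) = (0.1597 + 0.1727i) and b = amp(|11⟩) = (0.0922 + 0.0997i):
new amp(|10⟩) = (1/√2)·a + (1/√2)·b = (0.1781 + 0.1926i)
new amp(|11⟩) = (1/√2)·a + (-1/√2)·b = (0.04773 + 0.05162i)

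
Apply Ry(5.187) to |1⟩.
-0.5211|0⟩ - 0.8535|1⟩

Ry(5.187) = [[cos(θ/2), −sin(θ/2)], [sin(θ/2), cos(θ/2)]]; θ = 5.187, cos(θ/2) ≈ -0.85352, sin(θ/2) ≈ 0.52106.
With a = amp(|0⟩) = 0 and b = amp(|1⟩) = 1:
new amp(|0⟩) = (-0.85352)·a + (-0.52106)·b = -0.5211
new amp(|1⟩) = (0.52106)·a + (-0.85352)·b = -0.8535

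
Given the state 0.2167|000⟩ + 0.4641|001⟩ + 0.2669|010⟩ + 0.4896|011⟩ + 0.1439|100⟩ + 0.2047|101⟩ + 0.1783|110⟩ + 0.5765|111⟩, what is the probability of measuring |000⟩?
0.04696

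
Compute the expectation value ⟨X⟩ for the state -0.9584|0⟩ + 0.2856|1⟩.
-0.5474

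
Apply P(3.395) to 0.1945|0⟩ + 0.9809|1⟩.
0.1945|0⟩ + (-0.9496 - 0.2459i)|1⟩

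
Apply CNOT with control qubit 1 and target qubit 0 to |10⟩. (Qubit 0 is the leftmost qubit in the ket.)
|10⟩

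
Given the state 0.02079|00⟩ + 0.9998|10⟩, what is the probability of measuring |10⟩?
0.9996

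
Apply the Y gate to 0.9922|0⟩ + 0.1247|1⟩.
-0.1247i|0⟩ + 0.9922i|1⟩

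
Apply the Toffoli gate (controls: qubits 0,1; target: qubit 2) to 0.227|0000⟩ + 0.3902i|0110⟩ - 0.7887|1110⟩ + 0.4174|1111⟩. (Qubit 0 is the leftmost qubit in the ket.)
0.227|0000⟩ + 0.3902i|0110⟩ - 0.7887|1100⟩ + 0.4174|1101⟩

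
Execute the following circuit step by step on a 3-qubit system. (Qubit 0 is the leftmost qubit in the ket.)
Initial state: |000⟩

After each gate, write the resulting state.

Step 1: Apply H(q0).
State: 1/√2|000⟩ + 1/√2|100⟩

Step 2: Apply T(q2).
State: 1/√2|000⟩ + 1/√2|100⟩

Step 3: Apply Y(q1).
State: (1/√2)i|010⟩ + (1/√2)i|110⟩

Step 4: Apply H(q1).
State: (1/2)i|000⟩ - (1/2)i|010⟩ + (1/2)i|100⟩ - (1/2)i|110⟩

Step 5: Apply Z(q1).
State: (1/2)i|000⟩ + (1/2)i|010⟩ + (1/2)i|100⟩ + (1/2)i|110⟩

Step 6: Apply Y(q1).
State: 1/2|000⟩ - 1/2|010⟩ + 1/2|100⟩ - 1/2|110⟩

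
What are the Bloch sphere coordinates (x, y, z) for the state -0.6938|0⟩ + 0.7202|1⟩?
(-0.9993, 0, -0.03733)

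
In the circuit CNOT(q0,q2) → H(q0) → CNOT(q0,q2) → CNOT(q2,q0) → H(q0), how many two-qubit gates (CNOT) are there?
3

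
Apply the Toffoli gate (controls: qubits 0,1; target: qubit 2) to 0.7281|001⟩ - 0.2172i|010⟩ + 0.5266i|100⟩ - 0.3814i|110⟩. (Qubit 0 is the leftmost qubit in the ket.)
0.7281|001⟩ - 0.2172i|010⟩ + 0.5266i|100⟩ - 0.3814i|111⟩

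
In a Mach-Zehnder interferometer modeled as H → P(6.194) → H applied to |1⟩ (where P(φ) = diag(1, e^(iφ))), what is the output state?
(0.001987 + 0.04453i)|0⟩ + (0.998 - 0.04453i)|1⟩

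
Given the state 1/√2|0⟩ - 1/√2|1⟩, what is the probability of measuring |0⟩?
1/2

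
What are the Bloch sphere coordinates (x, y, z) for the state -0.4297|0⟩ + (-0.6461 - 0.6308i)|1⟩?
(0.5553, 0.5421, -0.6307)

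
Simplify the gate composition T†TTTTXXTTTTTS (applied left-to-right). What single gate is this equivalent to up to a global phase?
S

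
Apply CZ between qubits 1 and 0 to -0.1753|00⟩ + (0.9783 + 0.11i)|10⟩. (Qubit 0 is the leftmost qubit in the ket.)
-0.1753|00⟩ + (0.9783 + 0.11i)|10⟩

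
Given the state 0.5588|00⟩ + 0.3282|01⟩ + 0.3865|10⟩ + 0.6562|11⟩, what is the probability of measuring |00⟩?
0.3123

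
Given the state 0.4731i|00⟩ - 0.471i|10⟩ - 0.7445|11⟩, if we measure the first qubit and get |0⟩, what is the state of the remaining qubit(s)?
i|0⟩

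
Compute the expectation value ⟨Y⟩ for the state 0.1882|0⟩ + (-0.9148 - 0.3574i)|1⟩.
-0.1345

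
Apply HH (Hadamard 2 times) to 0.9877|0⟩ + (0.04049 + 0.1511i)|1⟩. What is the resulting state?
0.9877|0⟩ + (0.04049 + 0.1511i)|1⟩

H² = I, so an even number of Hadamards cancels: H^2 = I and the state is unchanged.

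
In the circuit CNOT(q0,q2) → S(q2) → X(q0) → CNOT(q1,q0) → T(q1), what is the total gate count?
5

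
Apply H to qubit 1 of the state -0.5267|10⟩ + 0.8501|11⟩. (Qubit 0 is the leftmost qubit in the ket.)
0.2287|10⟩ - 0.9735|11⟩

H on qubit 1 mixes each pair of kets that differ only in qubit 1: amplitudes (a, b) of (|…0…⟩, |…1…⟩) become ((a + b)/√2, (a − b)/√2). Kets absent from the input have amplitude 0.
(|10⟩, |11⟩): (a, b) = (-0.5267, 0.8501) → (0.2287, -0.9735)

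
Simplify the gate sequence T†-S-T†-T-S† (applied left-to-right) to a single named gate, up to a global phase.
T†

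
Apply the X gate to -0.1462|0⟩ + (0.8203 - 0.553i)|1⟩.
(0.8203 - 0.553i)|0⟩ - 0.1462|1⟩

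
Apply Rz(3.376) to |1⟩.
(-0.1169 + 0.9931i)|1⟩

Rz(3.376) = [[e^(−iθ/2), 0], [0, e^(iθ/2)]] with e^(±iθ/2) = cos(θ/2) ± i·sin(θ/2); θ = 3.376, cos(θ/2) ≈ -0.116936, sin(θ/2) ≈ 0.99314.
With a = amp(|0⟩) = 0 and b = amp(|1⟩) = 1:
new amp(|0⟩) = (-0.116936 - 0.99314i)·a = 0
new amp(|1⟩) = (-0.116936 + 0.99314i)·b = (-0.1169 + 0.9931i)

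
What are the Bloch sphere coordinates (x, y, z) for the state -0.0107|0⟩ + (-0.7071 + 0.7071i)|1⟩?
(0.01513, -0.01513, -0.9999)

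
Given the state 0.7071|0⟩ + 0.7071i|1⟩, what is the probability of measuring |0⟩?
0.5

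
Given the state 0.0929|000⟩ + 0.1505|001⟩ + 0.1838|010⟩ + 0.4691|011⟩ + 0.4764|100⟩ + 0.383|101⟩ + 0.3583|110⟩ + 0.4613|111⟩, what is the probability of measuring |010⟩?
0.03378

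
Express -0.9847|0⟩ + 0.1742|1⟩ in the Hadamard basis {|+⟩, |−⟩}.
-0.5731|+⟩ - 0.8195|−⟩

With |ψ⟩ = α|0⟩ + β|1⟩, the Hadamard-basis coefficients are ⟨+|ψ⟩ = (α + β)/√2 and ⟨−|ψ⟩ = (α − β)/√2.
Here α = -0.9847, β = 0.1742: (α + β)/√2 = -0.5731, (α − β)/√2 = -0.8195.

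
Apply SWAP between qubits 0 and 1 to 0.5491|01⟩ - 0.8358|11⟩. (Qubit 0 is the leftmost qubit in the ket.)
0.5491|10⟩ - 0.8358|11⟩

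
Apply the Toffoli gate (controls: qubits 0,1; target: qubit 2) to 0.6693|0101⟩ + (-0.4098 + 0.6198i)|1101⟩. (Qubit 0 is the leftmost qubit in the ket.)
0.6693|0101⟩ + (-0.4098 + 0.6198i)|1111⟩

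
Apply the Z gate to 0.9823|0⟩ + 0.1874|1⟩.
0.9823|0⟩ - 0.1874|1⟩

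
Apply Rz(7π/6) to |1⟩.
(-0.2588 + 0.9659i)|1⟩

Rz(7π/6) = [[e^(−iθ/2), 0], [0, e^(iθ/2)]] with e^(±iθ/2) = cos(θ/2) ± i·sin(θ/2); θ = 7π/6, cos(θ/2) ≈ -0.258819, sin(θ/2) ≈ 0.965926.
With a = amp(|0⟩) = 0 and b = amp(|1⟩) = 1:
new amp(|0⟩) = (-0.258819 - 0.965926i)·a = 0
new amp(|1⟩) = (-0.258819 + 0.965926i)·b = (-0.2588 + 0.9659i)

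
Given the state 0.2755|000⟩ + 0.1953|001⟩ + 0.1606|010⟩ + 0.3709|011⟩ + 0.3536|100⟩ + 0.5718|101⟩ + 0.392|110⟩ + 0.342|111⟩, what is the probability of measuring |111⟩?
0.117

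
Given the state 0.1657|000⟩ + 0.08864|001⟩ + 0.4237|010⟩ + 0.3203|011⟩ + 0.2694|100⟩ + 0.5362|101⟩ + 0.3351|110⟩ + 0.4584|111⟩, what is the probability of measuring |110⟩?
0.1123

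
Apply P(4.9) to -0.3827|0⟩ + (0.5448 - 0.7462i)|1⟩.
-0.3827|0⟩ + (-0.6315 - 0.6744i)|1⟩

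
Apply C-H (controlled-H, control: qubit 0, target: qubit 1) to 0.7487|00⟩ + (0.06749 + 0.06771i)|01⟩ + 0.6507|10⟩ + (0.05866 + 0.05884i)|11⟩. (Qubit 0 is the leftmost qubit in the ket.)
0.7487|00⟩ + (0.06749 + 0.06771i)|01⟩ + (0.5016 + 0.04161i)|10⟩ + (0.4186 - 0.04161i)|11⟩

C-H leaves the control-|0⟩ kets |00⟩, |01⟩ unchanged and applies H to qubit 1 on the control-|1⟩ pair (|10⟩, |11⟩).
H = [[1/√2, 1/√2], [1/√2, -1/√2]].
With a = amp(|10⟩) = 0.6507 and b = amp(|11⟩) = (0.05866 + 0.05884i):
new amp(|10⟩) = (1/√2)·a + (1/√2)·b = (0.5016 + 0.04161i)
new amp(|11⟩) = (1/√2)·a + (-1/√2)·b = (0.4186 - 0.04161i)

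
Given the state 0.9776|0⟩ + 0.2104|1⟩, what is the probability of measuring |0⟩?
0.9557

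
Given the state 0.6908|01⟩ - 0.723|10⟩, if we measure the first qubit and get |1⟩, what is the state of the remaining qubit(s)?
-|0⟩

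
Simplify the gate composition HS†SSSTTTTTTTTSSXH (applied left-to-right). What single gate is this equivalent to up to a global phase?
Z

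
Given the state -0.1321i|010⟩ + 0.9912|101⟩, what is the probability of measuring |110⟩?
0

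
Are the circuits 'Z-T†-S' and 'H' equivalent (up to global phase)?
No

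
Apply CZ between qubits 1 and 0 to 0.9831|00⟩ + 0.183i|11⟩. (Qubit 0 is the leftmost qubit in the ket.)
0.9831|00⟩ - 0.183i|11⟩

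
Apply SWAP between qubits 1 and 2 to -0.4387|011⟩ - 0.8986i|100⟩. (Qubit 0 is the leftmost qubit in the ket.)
-0.4387|011⟩ - 0.8986i|100⟩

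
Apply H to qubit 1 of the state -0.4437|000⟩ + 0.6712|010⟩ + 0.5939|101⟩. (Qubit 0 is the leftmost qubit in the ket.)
0.1609|000⟩ - 0.7884|010⟩ + 0.42|101⟩ + 0.42|111⟩

H on qubit 1 mixes each pair of kets that differ only in qubit 1: amplitudes (a, b) of (|…0…⟩, |…1…⟩) become ((a + b)/√2, (a − b)/√2). Kets absent from the input have amplitude 0.
(|000⟩, |010⟩): (a, b) = (-0.4437, 0.6712) → (0.1609, -0.7884)
(|101⟩, |111⟩): (a, b) = (0.5939, 0) → (0.42, 0.42)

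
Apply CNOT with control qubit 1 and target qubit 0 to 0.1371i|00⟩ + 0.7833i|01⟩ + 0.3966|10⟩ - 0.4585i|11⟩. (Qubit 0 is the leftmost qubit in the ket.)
0.1371i|00⟩ - 0.4585i|01⟩ + 0.3966|10⟩ + 0.7833i|11⟩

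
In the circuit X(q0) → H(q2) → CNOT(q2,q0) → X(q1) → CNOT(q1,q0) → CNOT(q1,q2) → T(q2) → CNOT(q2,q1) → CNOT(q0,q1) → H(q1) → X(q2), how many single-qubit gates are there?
6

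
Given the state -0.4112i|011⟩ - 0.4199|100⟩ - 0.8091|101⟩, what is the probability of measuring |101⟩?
0.6546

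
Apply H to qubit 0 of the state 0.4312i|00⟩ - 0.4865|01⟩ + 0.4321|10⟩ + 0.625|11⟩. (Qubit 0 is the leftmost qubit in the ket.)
(0.3055 + 0.3049i)|00⟩ + 0.09793|01⟩ + (-0.3055 + 0.3049i)|10⟩ - 0.7859|11⟩

H on qubit 0 mixes each pair of kets that differ only in qubit 0: amplitudes (a, b) of (|…0…⟩, |…1…⟩) become ((a + b)/√2, (a − b)/√2). Kets absent from the input have amplitude 0.
(|00⟩, |10⟩): (a, b) = (0.4312i, 0.4321) → ((0.3055 + 0.3049i), (-0.3055 + 0.3049i))
(|01⟩, |11⟩): (a, b) = (-0.4865, 0.625) → (0.09793, -0.7859)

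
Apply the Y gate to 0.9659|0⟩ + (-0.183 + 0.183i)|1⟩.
(0.183 + 0.183i)|0⟩ + 0.9659i|1⟩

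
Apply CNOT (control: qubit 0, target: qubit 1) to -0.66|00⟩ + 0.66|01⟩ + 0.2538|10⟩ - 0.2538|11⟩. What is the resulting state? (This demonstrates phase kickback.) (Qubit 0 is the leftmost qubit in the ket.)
-0.66|00⟩ + 0.66|01⟩ - 0.2538|10⟩ + 0.2538|11⟩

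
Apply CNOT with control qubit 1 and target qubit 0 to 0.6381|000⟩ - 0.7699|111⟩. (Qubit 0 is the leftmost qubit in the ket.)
0.6381|000⟩ - 0.7699|011⟩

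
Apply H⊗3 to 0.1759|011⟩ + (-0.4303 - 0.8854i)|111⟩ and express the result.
(-0.08994 - 0.313i)|000⟩ + (0.08994 + 0.313i)|001⟩ + (0.08994 + 0.313i)|010⟩ + (-0.08994 - 0.313i)|011⟩ + (0.2143 + 0.313i)|100⟩ + (-0.2143 - 0.313i)|101⟩ + (-0.2143 - 0.313i)|110⟩ + (0.2143 + 0.313i)|111⟩

H⊗3 gives amp(|y⟩) = (1/2√2) Σ_x (−1)^(x·y) amp(|x⟩), where x·y is the number of positions in which both x and y have a 1.
|000⟩: (0.1759 + (-0.4303 - 0.8854i))/(2√2) = (-0.08994 - 0.313i)
|001⟩: (-0.1759 - (-0.4303 - 0.8854i))/(2√2) = (0.08994 + 0.313i)
|010⟩: (-0.1759 - (-0.4303 - 0.8854i))/(2√2) = (0.08994 + 0.313i)
|011⟩: (0.1759 + (-0.4303 - 0.8854i))/(2√2) = (-0.08994 - 0.313i)
|100⟩: (0.1759 - (-0.4303 - 0.8854i))/(2√2) = (0.2143 + 0.313i)
|101⟩: (-0.1759 + (-0.4303 - 0.8854i))/(2√2) = (-0.2143 - 0.313i)
|110⟩: (-0.1759 + (-0.4303 - 0.8854i))/(2√2) = (-0.2143 - 0.313i)
|111⟩: (0.1759 - (-0.4303 - 0.8854i))/(2√2) = (0.2143 + 0.313i)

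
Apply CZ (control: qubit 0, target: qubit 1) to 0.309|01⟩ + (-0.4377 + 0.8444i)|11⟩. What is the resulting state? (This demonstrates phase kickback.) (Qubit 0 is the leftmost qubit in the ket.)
0.309|01⟩ + (0.4377 - 0.8444i)|11⟩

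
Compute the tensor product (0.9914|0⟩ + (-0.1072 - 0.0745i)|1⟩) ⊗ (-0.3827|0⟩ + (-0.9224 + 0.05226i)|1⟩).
-0.3794|00⟩ + (-0.9145 + 0.05181i)|01⟩ + (0.04103 + 0.02851i)|10⟩ + (0.1028 + 0.06312i)|11⟩

amp(|b₁b₂…⟩) = product of the factor amplitudes for bits b₁, b₂, …; only kets whose every factor amplitude is nonzero survive.
|00⟩: (0.9914)(-0.3827) = -0.3794
|01⟩: (0.9914)(-0.9224 + 0.05226i) = (-0.9145 + 0.05181i)
|10⟩: (-0.1072 - 0.0745i)(-0.3827) = (0.04103 + 0.02851i)
|11⟩: (-0.1072 - 0.0745i)(-0.9224 + 0.05226i) = (0.1028 + 0.06312i)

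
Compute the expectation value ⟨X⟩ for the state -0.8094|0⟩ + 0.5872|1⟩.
-0.9506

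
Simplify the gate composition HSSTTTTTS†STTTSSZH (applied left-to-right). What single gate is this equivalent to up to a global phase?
X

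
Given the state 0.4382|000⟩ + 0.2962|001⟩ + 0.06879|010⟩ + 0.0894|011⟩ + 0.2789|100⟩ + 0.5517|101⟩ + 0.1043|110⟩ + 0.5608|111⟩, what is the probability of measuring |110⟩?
0.01088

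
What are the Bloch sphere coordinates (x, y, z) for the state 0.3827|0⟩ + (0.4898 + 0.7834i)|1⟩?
(0.3749, 0.5996, -0.7072)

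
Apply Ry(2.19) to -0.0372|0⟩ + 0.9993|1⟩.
-0.9053|0⟩ + 0.4247|1⟩

Ry(2.19) = [[cos(θ/2), −sin(θ/2)], [sin(θ/2), cos(θ/2)]]; θ = 2.19, cos(θ/2) ≈ 0.458046, sin(θ/2) ≈ 0.888928.
With a = amp(|0⟩) = -0.0372 and b = amp(|1⟩) = 0.9993:
new amp(|0⟩) = (0.458046)·a + (-0.888928)·b = -0.9053
new amp(|1⟩) = (0.888928)·a + (0.458046)·b = 0.4247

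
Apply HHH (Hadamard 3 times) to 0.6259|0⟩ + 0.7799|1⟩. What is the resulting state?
0.9941|0⟩ - 0.1089|1⟩

H² = I, so H^3 = H: a single Hadamard. With (a, b) = (0.6259, 0.7799), H gives ((a + b)/√2, (a − b)/√2) = (0.9941, -0.1089).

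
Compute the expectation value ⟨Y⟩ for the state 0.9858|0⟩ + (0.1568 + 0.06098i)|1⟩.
0.1202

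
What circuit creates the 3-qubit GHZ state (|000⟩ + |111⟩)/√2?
H(q0) → CNOT(q0,q1) → CNOT(q0,q2)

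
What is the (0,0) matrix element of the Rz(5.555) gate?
(-0.9344 - 0.3561i)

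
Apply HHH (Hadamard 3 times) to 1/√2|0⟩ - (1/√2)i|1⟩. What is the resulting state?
(1/2 - (1/2)i)|0⟩ + (1/2 + (1/2)i)|1⟩

H² = I, so H^3 = H: a single Hadamard. With (a, b) = (1/√2, -(1/√2)i), H gives ((a + b)/√2, (a − b)/√2) = ((1/2 - (1/2)i), (1/2 + (1/2)i)).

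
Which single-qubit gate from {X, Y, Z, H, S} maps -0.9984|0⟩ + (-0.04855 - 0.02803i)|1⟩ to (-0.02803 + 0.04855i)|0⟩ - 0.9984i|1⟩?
Y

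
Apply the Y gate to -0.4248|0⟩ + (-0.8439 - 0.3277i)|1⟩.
(-0.3277 + 0.8439i)|0⟩ - 0.4248i|1⟩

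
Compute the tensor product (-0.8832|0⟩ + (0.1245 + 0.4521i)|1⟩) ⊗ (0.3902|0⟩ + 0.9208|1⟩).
-0.3446|00⟩ - 0.8133|01⟩ + (0.04858 + 0.1764i)|10⟩ + (0.1146 + 0.4163i)|11⟩

amp(|b₁b₂…⟩) = product of the factor amplitudes for bits b₁, b₂, …; only kets whose every factor amplitude is nonzero survive.
|00⟩: (-0.8832)(0.3902) = -0.3446
|01⟩: (-0.8832)(0.9208) = -0.8133
|10⟩: (0.1245 + 0.4521i)(0.3902) = (0.04858 + 0.1764i)
|11⟩: (0.1245 + 0.4521i)(0.9208) = (0.1146 + 0.4163i)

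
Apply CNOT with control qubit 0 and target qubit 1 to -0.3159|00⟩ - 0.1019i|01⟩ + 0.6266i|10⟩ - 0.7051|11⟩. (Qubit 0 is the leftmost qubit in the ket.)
-0.3159|00⟩ - 0.1019i|01⟩ - 0.7051|10⟩ + 0.6266i|11⟩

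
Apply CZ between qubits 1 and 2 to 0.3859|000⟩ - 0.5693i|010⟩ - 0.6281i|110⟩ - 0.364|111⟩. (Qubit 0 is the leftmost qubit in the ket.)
0.3859|000⟩ - 0.5693i|010⟩ - 0.6281i|110⟩ + 0.364|111⟩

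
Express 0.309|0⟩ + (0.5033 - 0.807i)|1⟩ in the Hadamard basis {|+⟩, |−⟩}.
(0.5744 - 0.5706i)|+⟩ + (-0.1374 + 0.5706i)|−⟩

With |ψ⟩ = α|0⟩ + β|1⟩, the Hadamard-basis coefficients are ⟨+|ψ⟩ = (α + β)/√2 and ⟨−|ψ⟩ = (α − β)/√2.
Here α = 0.309, β = (0.5033 - 0.807i): (α + β)/√2 = (0.5744 - 0.5706i), (α − β)/√2 = (-0.1374 + 0.5706i).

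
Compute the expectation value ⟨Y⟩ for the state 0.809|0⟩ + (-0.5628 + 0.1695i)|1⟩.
0.2743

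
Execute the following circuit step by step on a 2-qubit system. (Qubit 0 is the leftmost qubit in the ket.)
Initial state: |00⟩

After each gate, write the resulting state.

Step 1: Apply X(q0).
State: |10⟩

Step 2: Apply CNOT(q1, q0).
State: |10⟩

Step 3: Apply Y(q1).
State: i|11⟩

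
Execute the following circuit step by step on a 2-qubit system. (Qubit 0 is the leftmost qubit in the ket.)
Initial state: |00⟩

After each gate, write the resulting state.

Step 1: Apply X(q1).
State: |01⟩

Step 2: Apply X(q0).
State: |11⟩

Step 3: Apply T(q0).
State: (1/√2 + (1/√2)i)|11⟩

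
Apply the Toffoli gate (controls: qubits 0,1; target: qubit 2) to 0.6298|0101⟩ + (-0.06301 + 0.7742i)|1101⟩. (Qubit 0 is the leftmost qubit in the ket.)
0.6298|0101⟩ + (-0.06301 + 0.7742i)|1111⟩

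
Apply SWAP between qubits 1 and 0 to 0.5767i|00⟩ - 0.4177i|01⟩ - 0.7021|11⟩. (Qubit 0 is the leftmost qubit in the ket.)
0.5767i|00⟩ - 0.4177i|10⟩ - 0.7021|11⟩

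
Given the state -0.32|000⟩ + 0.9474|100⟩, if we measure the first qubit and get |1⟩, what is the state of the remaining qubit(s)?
|00⟩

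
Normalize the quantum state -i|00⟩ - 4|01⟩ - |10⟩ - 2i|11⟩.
-0.2132i|00⟩ - 0.8528|01⟩ - 0.2132|10⟩ - 0.4264i|11⟩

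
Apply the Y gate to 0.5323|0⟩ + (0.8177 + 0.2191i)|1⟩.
(0.2191 - 0.8177i)|0⟩ + 0.5323i|1⟩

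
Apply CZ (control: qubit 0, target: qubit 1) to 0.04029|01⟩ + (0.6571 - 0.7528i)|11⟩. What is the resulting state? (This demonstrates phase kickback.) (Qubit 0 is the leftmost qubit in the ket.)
0.04029|01⟩ + (-0.6571 + 0.7528i)|11⟩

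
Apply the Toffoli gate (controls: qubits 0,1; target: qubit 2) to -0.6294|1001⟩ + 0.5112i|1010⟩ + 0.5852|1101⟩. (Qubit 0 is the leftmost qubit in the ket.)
-0.6294|1001⟩ + 0.5112i|1010⟩ + 0.5852|1111⟩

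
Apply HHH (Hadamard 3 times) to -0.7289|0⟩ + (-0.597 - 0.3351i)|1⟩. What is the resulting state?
(-0.9376 - 0.237i)|0⟩ + (-0.09327 + 0.237i)|1⟩

H² = I, so H^3 = H: a single Hadamard. With (a, b) = (-0.7289, (-0.597 - 0.3351i)), H gives ((a + b)/√2, (a − b)/√2) = ((-0.9376 - 0.237i), (-0.09327 + 0.237i)).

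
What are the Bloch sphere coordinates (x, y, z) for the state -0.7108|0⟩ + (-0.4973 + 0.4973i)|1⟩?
(0.707, -0.707, 0.01062)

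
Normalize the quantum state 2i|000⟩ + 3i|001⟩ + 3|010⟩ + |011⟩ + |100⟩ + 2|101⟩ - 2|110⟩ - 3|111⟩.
0.3123i|000⟩ + 0.4685i|001⟩ + 0.4685|010⟩ + 0.1562|011⟩ + 0.1562|100⟩ + 0.3123|101⟩ - 0.3123|110⟩ - 0.4685|111⟩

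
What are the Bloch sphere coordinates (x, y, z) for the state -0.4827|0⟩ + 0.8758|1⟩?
(-0.8455, 0, -0.534)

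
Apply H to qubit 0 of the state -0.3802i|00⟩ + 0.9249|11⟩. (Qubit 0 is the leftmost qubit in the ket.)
-0.2688i|00⟩ + 0.654|01⟩ - 0.2688i|10⟩ - 0.654|11⟩

H on qubit 0 mixes each pair of kets that differ only in qubit 0: amplitudes (a, b) of (|…0…⟩, |…1…⟩) become ((a + b)/√2, (a − b)/√2). Kets absent from the input have amplitude 0.
(|00⟩, |10⟩): (a, b) = (-0.3802i, 0) → (-0.2688i, -0.2688i)
(|01⟩, |11⟩): (a, b) = (0, 0.9249) → (0.654, -0.654)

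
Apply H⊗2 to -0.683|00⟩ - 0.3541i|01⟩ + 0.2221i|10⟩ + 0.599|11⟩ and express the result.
(-0.042 - 0.066i)|00⟩ + (-0.641 + 0.2881i)|01⟩ + (-0.641 - 0.2881i)|10⟩ + (-0.042 + 0.066i)|11⟩

H⊗2 gives amp(|y⟩) = (1/2) Σ_x (−1)^(x·y) amp(|x⟩), where x·y is the number of positions in which both x and y have a 1.
|00⟩: (-0.683 - 0.3541i + 0.2221i + 0.599)/2 = (-0.042 - 0.066i)
|01⟩: (-0.683 + 0.3541i + 0.2221i - 0.599)/2 = (-0.641 + 0.2881i)
|10⟩: (-0.683 - 0.3541i - 0.2221i - 0.599)/2 = (-0.641 - 0.2881i)
|11⟩: (-0.683 + 0.3541i - 0.2221i + 0.599)/2 = (-0.042 + 0.066i)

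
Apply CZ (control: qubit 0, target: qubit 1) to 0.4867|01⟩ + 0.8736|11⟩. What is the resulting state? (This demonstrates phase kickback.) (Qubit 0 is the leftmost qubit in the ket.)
0.4867|01⟩ - 0.8736|11⟩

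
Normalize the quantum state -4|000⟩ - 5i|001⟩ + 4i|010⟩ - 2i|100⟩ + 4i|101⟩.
-0.4558|000⟩ - 0.5698i|001⟩ + 0.4558i|010⟩ - 0.2279i|100⟩ + 0.4558i|101⟩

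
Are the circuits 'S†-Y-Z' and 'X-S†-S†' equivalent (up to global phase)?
No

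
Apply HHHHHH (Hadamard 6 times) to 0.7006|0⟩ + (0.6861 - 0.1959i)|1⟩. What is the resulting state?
0.7006|0⟩ + (0.6861 - 0.1959i)|1⟩

H² = I, so an even number of Hadamards cancels: H^6 = I and the state is unchanged.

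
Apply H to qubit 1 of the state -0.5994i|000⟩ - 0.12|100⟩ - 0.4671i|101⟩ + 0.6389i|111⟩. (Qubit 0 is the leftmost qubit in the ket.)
-0.4238i|000⟩ - 0.4238i|010⟩ - 0.08485|100⟩ + 0.1215i|101⟩ - 0.08485|110⟩ - 0.7821i|111⟩

H on qubit 1 mixes each pair of kets that differ only in qubit 1: amplitudes (a, b) of (|…0…⟩, |…1…⟩) become ((a + b)/√2, (a − b)/√2). Kets absent from the input have amplitude 0.
(|000⟩, |010⟩): (a, b) = (-0.5994i, 0) → (-0.4238i, -0.4238i)
(|100⟩, |110⟩): (a, b) = (-0.12, 0) → (-0.08485, -0.08485)
(|101⟩, |111⟩): (a, b) = (-0.4671i, 0.6389i) → (0.1215i, -0.7821i)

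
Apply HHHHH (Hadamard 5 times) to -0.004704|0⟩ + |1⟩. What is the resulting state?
0.7038|0⟩ - 0.7104|1⟩

H² = I, so H^5 = H: a single Hadamard. With (a, b) = (-0.004704, 1), H gives ((a + b)/√2, (a − b)/√2) = (0.7038, -0.7104).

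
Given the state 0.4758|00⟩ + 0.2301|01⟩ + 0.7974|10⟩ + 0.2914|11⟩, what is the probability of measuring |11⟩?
0.08491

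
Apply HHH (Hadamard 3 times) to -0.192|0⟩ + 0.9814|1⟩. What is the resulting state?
0.5582|0⟩ - 0.8297|1⟩

H² = I, so H^3 = H: a single Hadamard. With (a, b) = (-0.192, 0.9814), H gives ((a + b)/√2, (a − b)/√2) = (0.5582, -0.8297).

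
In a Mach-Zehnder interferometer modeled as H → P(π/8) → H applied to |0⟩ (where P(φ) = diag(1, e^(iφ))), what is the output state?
(0.9619 + 0.1913i)|0⟩ + (0.03806 - 0.1913i)|1⟩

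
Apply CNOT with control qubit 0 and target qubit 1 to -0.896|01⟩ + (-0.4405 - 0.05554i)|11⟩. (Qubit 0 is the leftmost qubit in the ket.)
-0.896|01⟩ + (-0.4405 - 0.05554i)|10⟩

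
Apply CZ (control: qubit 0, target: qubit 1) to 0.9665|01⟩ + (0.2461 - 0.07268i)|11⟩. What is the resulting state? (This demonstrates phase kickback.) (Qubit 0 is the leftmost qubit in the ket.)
0.9665|01⟩ + (-0.2461 + 0.07268i)|11⟩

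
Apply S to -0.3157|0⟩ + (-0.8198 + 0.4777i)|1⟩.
-0.3157|0⟩ + (-0.4777 - 0.8198i)|1⟩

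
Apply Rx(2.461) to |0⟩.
0.3338|0⟩ - 0.9427i|1⟩

Rx(2.461) = [[cos(θ/2), −i·sin(θ/2)], [−i·sin(θ/2), cos(θ/2)]]; θ = 2.461, cos(θ/2) ≈ 0.333766, sin(θ/2) ≈ 0.942656.
With a = amp(|0⟩) = 1 and b = amp(|1⟩) = 0:
new amp(|0⟩) = (0.333766)·a + (-0.942656i)·b = 0.3338
new amp(|1⟩) = (-0.942656i)·a + (0.333766)·b = -0.9427i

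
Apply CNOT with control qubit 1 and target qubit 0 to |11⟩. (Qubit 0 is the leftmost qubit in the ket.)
|01⟩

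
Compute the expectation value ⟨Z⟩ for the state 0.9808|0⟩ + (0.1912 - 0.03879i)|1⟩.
0.9239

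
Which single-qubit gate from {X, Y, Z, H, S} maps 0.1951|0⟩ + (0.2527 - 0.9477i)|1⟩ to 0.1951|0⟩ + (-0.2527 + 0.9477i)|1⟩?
Z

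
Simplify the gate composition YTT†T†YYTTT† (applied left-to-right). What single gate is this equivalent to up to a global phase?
Y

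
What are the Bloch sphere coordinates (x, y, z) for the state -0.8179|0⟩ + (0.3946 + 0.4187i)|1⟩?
(-0.6455, -0.6849, 0.3379)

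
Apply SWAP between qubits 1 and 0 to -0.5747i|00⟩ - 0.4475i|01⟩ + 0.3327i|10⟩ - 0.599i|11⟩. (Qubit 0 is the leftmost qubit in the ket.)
-0.5747i|00⟩ + 0.3327i|01⟩ - 0.4475i|10⟩ - 0.599i|11⟩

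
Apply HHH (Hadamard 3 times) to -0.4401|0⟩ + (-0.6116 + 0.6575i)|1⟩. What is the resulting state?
(-0.7437 + 0.4649i)|0⟩ + (0.1213 - 0.4649i)|1⟩

H² = I, so H^3 = H: a single Hadamard. With (a, b) = (-0.4401, (-0.6116 + 0.6575i)), H gives ((a + b)/√2, (a − b)/√2) = ((-0.7437 + 0.4649i), (0.1213 - 0.4649i)).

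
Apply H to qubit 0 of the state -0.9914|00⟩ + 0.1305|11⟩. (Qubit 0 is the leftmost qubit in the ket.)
-0.701|00⟩ + 0.09228|01⟩ - 0.701|10⟩ - 0.09228|11⟩

H on qubit 0 mixes each pair of kets that differ only in qubit 0: amplitudes (a, b) of (|…0…⟩, |…1…⟩) become ((a + b)/√2, (a − b)/√2). Kets absent from the input have amplitude 0.
(|00⟩, |10⟩): (a, b) = (-0.9914, 0) → (-0.701, -0.701)
(|01⟩, |11⟩): (a, b) = (0, 0.1305) → (0.09228, -0.09228)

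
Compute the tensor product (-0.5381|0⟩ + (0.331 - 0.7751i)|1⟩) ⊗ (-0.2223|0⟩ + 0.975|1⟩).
0.1196|00⟩ - 0.5246|01⟩ + (-0.07358 + 0.1723i)|10⟩ + (0.3227 - 0.7557i)|11⟩

amp(|b₁b₂…⟩) = product of the factor amplitudes for bits b₁, b₂, …; only kets whose every factor amplitude is nonzero survive.
|00⟩: (-0.5381)(-0.2223) = 0.1196
|01⟩: (-0.5381)(0.975) = -0.5246
|10⟩: (0.331 - 0.7751i)(-0.2223) = (-0.07358 + 0.1723i)
|11⟩: (0.331 - 0.7751i)(0.975) = (0.3227 - 0.7557i)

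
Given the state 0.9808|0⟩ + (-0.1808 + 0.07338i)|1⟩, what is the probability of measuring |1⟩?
0.03807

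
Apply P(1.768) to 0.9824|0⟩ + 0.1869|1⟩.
0.9824|0⟩ + (-0.03662 + 0.1833i)|1⟩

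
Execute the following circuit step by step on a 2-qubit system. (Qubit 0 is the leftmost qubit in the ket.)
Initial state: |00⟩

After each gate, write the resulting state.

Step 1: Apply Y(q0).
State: i|10⟩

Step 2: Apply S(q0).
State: -|10⟩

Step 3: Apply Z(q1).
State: -|10⟩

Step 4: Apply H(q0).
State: -1/√2|00⟩ + 1/√2|10⟩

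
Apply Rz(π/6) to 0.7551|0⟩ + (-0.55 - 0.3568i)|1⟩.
(0.7294 - 0.1954i)|0⟩ + (-0.4389 - 0.487i)|1⟩

Rz(π/6) = [[e^(−iθ/2), 0], [0, e^(iθ/2)]] with e^(±iθ/2) = cos(θ/2) ± i·sin(θ/2); θ = π/6, cos(θ/2) ≈ 0.965926, sin(θ/2) ≈ 0.258819.
With a = amp(|0⟩) = 0.7551 and b = amp(|1⟩) = (-0.55 - 0.3568i):
new amp(|0⟩) = (0.965926 - 0.258819i)·a = (0.7294 - 0.1954i)
new amp(|1⟩) = (0.965926 + 0.258819i)·b = (-0.4389 - 0.487i)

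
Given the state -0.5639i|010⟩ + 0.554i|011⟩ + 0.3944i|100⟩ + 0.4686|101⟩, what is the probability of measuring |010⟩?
0.318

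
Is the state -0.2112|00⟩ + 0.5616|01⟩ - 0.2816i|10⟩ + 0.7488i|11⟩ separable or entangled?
Separable

Writing the state as a|00⟩ + b|01⟩ + c|10⟩ + d|11⟩, it is a product state iff ad − bc = 0.
Here (a, b, c, d) = (-0.2112, 0.5616, -0.2816i, 0.7488i): ad − bc = (-0.2112)(0.7488i) − (0.5616)(-0.2816i) = 0, so the state is separable.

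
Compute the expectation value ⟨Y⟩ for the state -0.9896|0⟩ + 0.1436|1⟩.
0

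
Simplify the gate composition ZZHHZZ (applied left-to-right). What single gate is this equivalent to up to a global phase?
I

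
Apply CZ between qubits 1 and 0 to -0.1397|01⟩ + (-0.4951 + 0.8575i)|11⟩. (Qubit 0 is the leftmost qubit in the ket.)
-0.1397|01⟩ + (0.4951 - 0.8575i)|11⟩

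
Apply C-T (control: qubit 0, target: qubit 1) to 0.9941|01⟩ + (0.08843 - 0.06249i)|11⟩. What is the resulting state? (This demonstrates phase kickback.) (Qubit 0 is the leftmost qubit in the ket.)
0.9941|01⟩ + (0.1067 + 0.01834i)|11⟩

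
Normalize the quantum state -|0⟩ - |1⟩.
-1/√2|0⟩ - 1/√2|1⟩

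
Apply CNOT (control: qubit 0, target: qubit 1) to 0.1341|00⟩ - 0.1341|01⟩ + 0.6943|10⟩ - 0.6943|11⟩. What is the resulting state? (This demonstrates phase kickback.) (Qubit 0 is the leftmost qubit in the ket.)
0.1341|00⟩ - 0.1341|01⟩ - 0.6943|10⟩ + 0.6943|11⟩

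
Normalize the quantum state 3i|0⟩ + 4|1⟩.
0.6i|0⟩ + 0.8|1⟩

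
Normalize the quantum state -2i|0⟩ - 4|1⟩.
-(1/√5)i|0⟩ - 0.8944|1⟩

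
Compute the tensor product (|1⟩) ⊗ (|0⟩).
|10⟩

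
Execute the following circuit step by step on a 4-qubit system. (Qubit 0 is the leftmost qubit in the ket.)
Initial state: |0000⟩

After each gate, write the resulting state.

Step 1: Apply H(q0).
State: 1/√2|0000⟩ + 1/√2|1000⟩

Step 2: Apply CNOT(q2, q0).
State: 1/√2|0000⟩ + 1/√2|1000⟩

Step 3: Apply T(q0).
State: 1/√2|0000⟩ + (1/2 + (1/2)i)|1000⟩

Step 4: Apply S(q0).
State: 1/√2|0000⟩ + (-1/2 + (1/2)i)|1000⟩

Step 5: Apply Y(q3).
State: (1/√2)i|0001⟩ + (-1/2 - (1/2)i)|1001⟩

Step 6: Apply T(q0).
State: (1/√2)i|0001⟩ - (1/√2)i|1001⟩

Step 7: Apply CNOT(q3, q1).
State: (1/√2)i|0101⟩ - (1/√2)i|1101⟩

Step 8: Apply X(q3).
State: (1/√2)i|0100⟩ - (1/√2)i|1100⟩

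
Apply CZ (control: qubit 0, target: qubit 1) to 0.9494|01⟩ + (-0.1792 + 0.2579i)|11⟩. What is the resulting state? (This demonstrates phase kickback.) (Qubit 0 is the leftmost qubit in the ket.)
0.9494|01⟩ + (0.1792 - 0.2579i)|11⟩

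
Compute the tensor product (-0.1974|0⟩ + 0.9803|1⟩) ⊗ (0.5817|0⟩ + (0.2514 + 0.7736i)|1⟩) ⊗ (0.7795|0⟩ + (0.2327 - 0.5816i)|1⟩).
-0.08951|000⟩ + (-0.02672 + 0.06678i)|001⟩ + (-0.03868 - 0.119i)|010⟩ + (-0.1004 - 0.006673i)|011⟩ + 0.4445|100⟩ + (0.1327 - 0.3317i)|101⟩ + (0.1921 + 0.5911i)|110⟩ + (0.4984 + 0.03314i)|111⟩

amp(|b₁b₂…⟩) = product of the factor amplitudes for bits b₁, b₂, …; only kets whose every factor amplitude is nonzero survive.
|000⟩: (-0.1974)(0.5817)(0.7795) = -0.08951
|001⟩: (-0.1974)(0.5817)(0.2327 - 0.5816i) = (-0.02672 + 0.06678i)
|010⟩: (-0.1974)(0.2514 + 0.7736i)(0.7795) = (-0.03868 - 0.119i)
|011⟩: (-0.1974)(0.2514 + 0.7736i)(0.2327 - 0.5816i) = (-0.1004 - 0.006673i)
|100⟩: (0.9803)(0.5817)(0.7795) = 0.4445
|101⟩: (0.9803)(0.5817)(0.2327 - 0.5816i) = (0.1327 - 0.3317i)
|110⟩: (0.9803)(0.2514 + 0.7736i)(0.7795) = (0.1921 + 0.5911i)
|111⟩: (0.9803)(0.2514 + 0.7736i)(0.2327 - 0.5816i) = (0.4984 + 0.03314i)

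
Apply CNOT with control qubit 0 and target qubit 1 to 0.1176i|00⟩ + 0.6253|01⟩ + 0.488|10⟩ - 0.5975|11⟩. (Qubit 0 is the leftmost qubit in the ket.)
0.1176i|00⟩ + 0.6253|01⟩ - 0.5975|10⟩ + 0.488|11⟩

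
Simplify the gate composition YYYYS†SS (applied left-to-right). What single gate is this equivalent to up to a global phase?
S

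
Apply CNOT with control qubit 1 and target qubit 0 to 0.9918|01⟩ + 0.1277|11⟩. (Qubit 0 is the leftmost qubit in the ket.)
0.1277|01⟩ + 0.9918|11⟩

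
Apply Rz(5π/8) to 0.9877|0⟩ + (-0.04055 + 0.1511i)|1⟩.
(0.5487 - 0.8212i)|0⟩ + (-0.1482 + 0.05023i)|1⟩

Rz(5π/8) = [[e^(−iθ/2), 0], [0, e^(iθ/2)]] with e^(±iθ/2) = cos(θ/2) ± i·sin(θ/2); θ = 5π/8, cos(θ/2) ≈ 0.55557, sin(θ/2) ≈ 0.83147.
With a = amp(|0⟩) = 0.9877 and b = amp(|1⟩) = (-0.04055 + 0.1511i):
new amp(|0⟩) = (0.55557 - 0.83147i)·a = (0.5487 - 0.8212i)
new amp(|1⟩) = (0.55557 + 0.83147i)·b = (-0.1482 + 0.05023i)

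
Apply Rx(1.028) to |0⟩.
0.8708|0⟩ - 0.4917i|1⟩

Rx(1.028) = [[cos(θ/2), −i·sin(θ/2)], [−i·sin(θ/2), cos(θ/2)]]; θ = 1.028, cos(θ/2) ≈ 0.870785, sin(θ/2) ≈ 0.491664.
With a = amp(|0⟩) = 1 and b = amp(|1⟩) = 0:
new amp(|0⟩) = (0.870785)·a + (-0.491664i)·b = 0.8708
new amp(|1⟩) = (-0.491664i)·a + (0.870785)·b = -0.4917i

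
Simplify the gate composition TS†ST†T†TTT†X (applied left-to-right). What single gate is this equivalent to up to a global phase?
X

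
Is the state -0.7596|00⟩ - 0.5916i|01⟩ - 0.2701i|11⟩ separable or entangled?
Entangled

Writing the state as a|00⟩ + b|01⟩ + c|10⟩ + d|11⟩, it is a product state iff ad − bc = 0.
Here (a, b, c, d) = (-0.7596, -0.5916i, 0, -0.2701i): ad − bc = (-0.7596)(-0.2701i) − (-0.5916i)(0) = 0.2052i ≠ 0, so the state is entangled.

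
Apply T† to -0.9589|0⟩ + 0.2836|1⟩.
-0.9589|0⟩ + (0.2005 - 0.2005i)|1⟩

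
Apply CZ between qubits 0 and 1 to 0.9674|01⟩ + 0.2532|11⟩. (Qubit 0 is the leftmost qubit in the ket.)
0.9674|01⟩ - 0.2532|11⟩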